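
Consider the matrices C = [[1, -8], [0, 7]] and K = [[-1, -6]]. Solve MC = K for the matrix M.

M = [[-1, -2]]

Since C sits to the right of M, M = KC⁻¹.
C has determinant 7; C⁻¹ = [[1, 8/7], [0, 1/7]].
M = KC⁻¹ = [[-1, -6]] · [[1, 8/7], [0, 1/7]] = [[-1, -2]].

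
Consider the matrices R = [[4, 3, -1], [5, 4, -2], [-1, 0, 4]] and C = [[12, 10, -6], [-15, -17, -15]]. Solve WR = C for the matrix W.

R is on the right of W, so right-multiply by R⁻¹: W = CR⁻¹.
det R = 6, so R⁻¹ = [[8/3, -2, -1/3], [-3, 5/2, 1/2], [2/3, -1/2, 1/6]].
W = CR⁻¹ = [[12, 10, -6], [-15, -17, -15]] · [[8/3, -2, -1/3], [-3, 5/2, 1/2], [2/3, -1/2, 1/6]] = [[-2, 4, 0], [1, -5, -6]].

W = [[-2, 4, 0], [1, -5, -6]]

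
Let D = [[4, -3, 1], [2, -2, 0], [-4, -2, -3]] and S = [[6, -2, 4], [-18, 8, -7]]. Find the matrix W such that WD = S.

Right-multiplying both sides by D⁻¹ gives W = SD⁻¹.
det D = -6; the adjugate gives D⁻¹ = [[-1, 11/6, -1/3], [-1, 4/3, -1/3], [2, -10/3, 1/3]].
W = SD⁻¹ = [[6, -2, 4], [-18, 8, -7]] · [[-1, 11/6, -1/3], [-1, 4/3, -1/3], [2, -10/3, 1/3]] = [[4, -5, 0], [-4, 1, 1]].

W = [[4, -5, 0], [-4, 1, 1]]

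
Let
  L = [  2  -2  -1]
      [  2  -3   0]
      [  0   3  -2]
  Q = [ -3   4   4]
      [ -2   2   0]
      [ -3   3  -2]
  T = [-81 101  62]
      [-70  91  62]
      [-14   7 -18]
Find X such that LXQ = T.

X = [[3, 1, 4], [-5, 5, -1], [-4, -5, 1]]

Left-multiply by L⁻¹ and right-multiply by Q⁻¹: X = L⁻¹TQ⁻¹.
det L = -2, so L⁻¹ = [[-3, 7/2, 3/2], [-2, 2, 1], [-3, 3, 1]].
det Q = -4, so Q⁻¹ = [[1, -5, 2], [1, -9/2, 2], [0, 3/4, -1/2]].
L⁻¹T = [[-23, 26, 4], [8, -13, -18], [19, -23, -18]].
X = (L⁻¹T)Q⁻¹ = [[3, 1, 4], [-5, 5, -1], [-4, -5, 1]].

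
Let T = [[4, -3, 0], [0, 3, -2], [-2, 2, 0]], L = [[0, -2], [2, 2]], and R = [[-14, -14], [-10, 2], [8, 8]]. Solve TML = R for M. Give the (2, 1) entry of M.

M = T⁻¹RL⁻¹ (apply T⁻¹ on the left and L⁻¹ on the right).
T has determinant 4; T⁻¹ = [[1, 0, 3/2], [1, 0, 2], [3/2, -1/2, 3]].
L has determinant 4; L⁻¹ = [[1/2, 1/2], [-1/2, 0]].
T⁻¹R = [[-2, -2], [2, 2], [8, 2]].
M = (T⁻¹R)L⁻¹ = [[0, -1], [0, 1], [3, 4]].

0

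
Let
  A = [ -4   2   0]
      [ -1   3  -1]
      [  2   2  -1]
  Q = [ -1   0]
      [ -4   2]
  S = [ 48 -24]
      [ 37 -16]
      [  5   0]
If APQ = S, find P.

P = [[0, 2], [0, -2], [5, 0]]

Isolating P: multiply by A⁻¹ from the left and Q⁻¹ from the right, so P = A⁻¹SQ⁻¹.
det A = -2, so A⁻¹ = [[1/2, -1, 1], [3/2, -2, 2], [4, -6, 5]].
det Q = -2; the adjugate gives Q⁻¹ = [[-1, 0], [-2, 1/2]].
A⁻¹S = [[-8, 4], [8, -4], [-5, 0]].
P = (A⁻¹S)Q⁻¹ = [[0, 2], [0, -2], [5, 0]].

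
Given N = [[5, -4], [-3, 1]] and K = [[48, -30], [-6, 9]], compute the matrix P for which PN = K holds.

P = [[6, -6], [-3, -3]]

N is on the right of P, so right-multiply by N⁻¹: P = KN⁻¹.
det N = -7, so N⁻¹ = [[-1/7, -4/7], [-3/7, -5/7]].
P = KN⁻¹ = [[48, -30], [-6, 9]] · [[-1/7, -4/7], [-3/7, -5/7]] = [[6, -6], [-3, -3]].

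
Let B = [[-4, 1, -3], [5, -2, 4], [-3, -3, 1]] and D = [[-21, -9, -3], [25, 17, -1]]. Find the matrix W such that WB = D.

Right-multiplying both sides by B⁻¹ gives W = DB⁻¹.
B has determinant 6; B⁻¹ = [[5/3, 4/3, -1/3], [-17/6, -13/6, 1/6], [-7/2, -5/2, 1/2]].
W = DB⁻¹ = [[-21, -9, -3], [25, 17, -1]] · [[5/3, 4/3, -1/3], [-17/6, -13/6, 1/6], [-7/2, -5/2, 1/2]] = [[1, -1, 4], [-3, -1, -6]].

W = [[1, -1, 4], [-3, -1, -6]]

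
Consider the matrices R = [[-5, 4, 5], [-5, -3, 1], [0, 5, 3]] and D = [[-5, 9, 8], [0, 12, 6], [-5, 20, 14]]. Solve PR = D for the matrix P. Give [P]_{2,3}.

-6

Since R sits to the right of P, P = DR⁻¹.
det R = 5; the adjugate gives R⁻¹ = [[-14/5, 13/5, 19/5], [3, -3, -4], [-5, 5, 7]].
P = DR⁻¹ = [[-5, 9, 8], [0, 12, 6], [-5, 20, 14]] · [[-14/5, 13/5, 19/5], [3, -3, -4], [-5, 5, 7]] = [[1, 0, 1], [6, -6, -6], [4, -3, -1]].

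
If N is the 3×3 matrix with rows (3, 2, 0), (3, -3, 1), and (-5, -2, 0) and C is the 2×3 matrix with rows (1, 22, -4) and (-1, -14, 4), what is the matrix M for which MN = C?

M = [[6, -4, 1], [4, 4, 5]]

Since N sits to the right of M, M = CN⁻¹.
det N = -4, so N⁻¹ = [[-1/2, 0, -1/2], [5/4, 0, 3/4], [21/4, 1, 15/4]].
M = CN⁻¹ = [[1, 22, -4], [-1, -14, 4]] · [[-1/2, 0, -1/2], [5/4, 0, 3/4], [21/4, 1, 15/4]] = [[6, -4, 1], [4, 4, 5]].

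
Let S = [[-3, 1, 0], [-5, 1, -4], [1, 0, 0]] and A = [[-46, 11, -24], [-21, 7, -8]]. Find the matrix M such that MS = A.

Right-multiplying both sides by S⁻¹ gives M = AS⁻¹.
det S = -4, so S⁻¹ = [[0, 0, 1], [1, 0, 3], [1/4, -1/4, -1/2]].
M = AS⁻¹ = [[-46, 11, -24], [-21, 7, -8]] · [[0, 0, 1], [1, 0, 3], [1/4, -1/4, -1/2]] = [[5, 6, -1], [5, 2, 4]].

M = [[5, 6, -1], [5, 2, 4]]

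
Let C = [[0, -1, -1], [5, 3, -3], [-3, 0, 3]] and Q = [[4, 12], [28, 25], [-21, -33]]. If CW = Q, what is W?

W = [[2, 5], [1, -6], [-5, -6]]

Since C multiplies W on the left, W = C⁻¹Q.
det C = -3; the adjugate gives C⁻¹ = [[-3, -1, -2], [2, 1, 5/3], [-3, -1, -5/3]].
W = C⁻¹Q = [[-3, -1, -2], [2, 1, 5/3], [-3, -1, -5/3]] · [[4, 12], [28, 25], [-21, -33]] = [[2, 5], [1, -6], [-5, -6]].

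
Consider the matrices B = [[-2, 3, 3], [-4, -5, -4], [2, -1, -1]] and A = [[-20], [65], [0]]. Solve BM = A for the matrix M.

M = [[-5], [-5], [-5]]

Since B multiplies M on the left, M = B⁻¹A.
det B = 4, so B⁻¹ = [[1/4, 0, 3/4], [-3, -1, -5], [7/2, 1, 11/2]].
M = B⁻¹A = [[1/4, 0, 3/4], [-3, -1, -5], [7/2, 1, 11/2]] · [[-20], [65], [0]] = [[-5], [-5], [-5]].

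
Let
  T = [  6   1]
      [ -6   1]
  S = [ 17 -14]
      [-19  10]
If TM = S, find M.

Since T multiplies M on the left, M = T⁻¹S.
det T = 12, so T⁻¹ = [[1/12, -1/12], [1/2, 1/2]].
M = T⁻¹S = [[1/12, -1/12], [1/2, 1/2]] · [[17, -14], [-19, 10]] = [[3, -2], [-1, -2]].

M = [[3, -2], [-1, -2]]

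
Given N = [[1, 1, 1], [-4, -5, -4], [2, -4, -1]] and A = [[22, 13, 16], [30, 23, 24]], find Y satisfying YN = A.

Right-multiplying both sides by N⁻¹ gives Y = AN⁻¹.
det N = 3, so N⁻¹ = [[-11/3, -1, 1/3], [-4, -1, 0], [26/3, 2, -1/3]].
Y = AN⁻¹ = [[22, 13, 16], [30, 23, 24]] · [[-11/3, -1, 1/3], [-4, -1, 0], [26/3, 2, -1/3]] = [[6, -3, 2], [6, -5, 2]].

Y = [[6, -3, 2], [6, -5, 2]]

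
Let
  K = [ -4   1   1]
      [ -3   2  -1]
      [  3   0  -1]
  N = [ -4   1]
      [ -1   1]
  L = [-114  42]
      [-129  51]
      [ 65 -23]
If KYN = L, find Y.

Y = [[-5, -4], [5, 5], [-1, -3]]

Isolating Y: multiply by K⁻¹ from the left and N⁻¹ from the right, so Y = K⁻¹LN⁻¹.
K has determinant -4; K⁻¹ = [[1/2, -1/4, 3/4], [3/2, -1/4, 7/4], [3/2, -3/4, 5/4]].
det N = -3; the adjugate gives N⁻¹ = [[-1/3, 1/3], [-1/3, 4/3]].
K⁻¹L = [[24, -9], [-25, 10], [7, -4]].
Y = (K⁻¹L)N⁻¹ = [[-5, -4], [5, 5], [-1, -3]].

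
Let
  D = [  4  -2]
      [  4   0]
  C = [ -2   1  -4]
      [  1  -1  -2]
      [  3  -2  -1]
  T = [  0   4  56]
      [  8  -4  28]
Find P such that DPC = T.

P = [[-2, 1, -1], [2, 2, 2]]

Left-multiply by D⁻¹ and right-multiply by C⁻¹: P = D⁻¹TC⁻¹.
det D = 8, so D⁻¹ = [[0, 1/4], [-1/2, 1/2]].
det C = -3, so C⁻¹ = [[1, -3, 2], [5/3, -14/3, 8/3], [-1/3, 1/3, -1/3]].
D⁻¹T = [[2, -1, 7], [4, -4, -14]].
P = (D⁻¹T)C⁻¹ = [[-2, 1, -1], [2, 2, 2]].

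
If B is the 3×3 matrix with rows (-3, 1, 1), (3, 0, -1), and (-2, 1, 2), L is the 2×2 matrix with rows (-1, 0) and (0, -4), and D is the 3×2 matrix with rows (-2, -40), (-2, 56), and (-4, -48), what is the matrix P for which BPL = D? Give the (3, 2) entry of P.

P = B⁻¹DL⁻¹ (apply B⁻¹ on the left and L⁻¹ on the right).
det B = -4; the adjugate gives B⁻¹ = [[-1/4, 1/4, 1/4], [1, 1, 0], [-3/4, -1/4, 3/4]].
L has determinant 4; L⁻¹ = [[-1, 0], [0, -1/4]].
B⁻¹D = [[-1, 12], [-4, 16], [-1, -20]].
P = (B⁻¹D)L⁻¹ = [[1, -3], [4, -4], [1, 5]].

5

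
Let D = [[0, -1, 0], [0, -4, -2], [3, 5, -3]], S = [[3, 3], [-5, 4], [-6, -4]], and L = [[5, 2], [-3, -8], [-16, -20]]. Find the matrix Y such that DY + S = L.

Y = [[3, -3], [-2, 1], [3, 4]]

DY = L − S = [[2, -1], [2, -12], [-10, -16]].
Since D multiplies Y on the left, Y = D⁻¹(L − S).
det D = 6, so D⁻¹ = [[11/3, -1/2, 1/3], [-1, 0, 0], [2, -1/2, 0]].
Y = D⁻¹(L − S) = [[3, -3], [-2, 1], [3, 4]].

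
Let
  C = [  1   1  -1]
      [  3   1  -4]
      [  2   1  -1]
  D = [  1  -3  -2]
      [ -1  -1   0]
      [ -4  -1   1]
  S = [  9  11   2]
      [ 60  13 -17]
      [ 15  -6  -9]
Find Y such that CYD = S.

Left-multiply by C⁻¹ and right-multiply by D⁻¹: Y = C⁻¹SD⁻¹.
det C = -3; the adjugate gives C⁻¹ = [[-1, 0, 1], [5/3, -1/3, -1/3], [-1/3, -1/3, 2/3]].
D has determinant 2; D⁻¹ = [[-1/2, 5/2, -1], [1/2, -7/2, 1], [-3/2, 13/2, -2]].
C⁻¹S = [[6, -17, -11], [-10, 16, 12], [-13, -12, -1]].
Y = (C⁻¹S)D⁻¹ = [[5, 3, -1], [-5, -3, 2], [2, 3, 3]].

Y = [[5, 3, -1], [-5, -3, 2], [2, 3, 3]]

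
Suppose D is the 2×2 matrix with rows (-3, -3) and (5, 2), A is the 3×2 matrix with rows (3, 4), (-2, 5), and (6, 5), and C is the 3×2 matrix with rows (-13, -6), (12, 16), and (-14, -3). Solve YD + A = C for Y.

Y = [[2, -2], [-3, 1], [0, -4]]

YD = C − A = [[-16, -10], [14, 11], [-20, -8]].
D is on the right of Y, so right-multiply by D⁻¹: Y = (C − A)D⁻¹.
det D = 9; the adjugate gives D⁻¹ = [[2/9, 1/3], [-5/9, -1/3]].
Y = (C − A)D⁻¹ = [[2, -2], [-3, 1], [0, -4]].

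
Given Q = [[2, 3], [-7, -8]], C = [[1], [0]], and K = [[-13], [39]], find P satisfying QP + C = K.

QP = K − C = [[-14], [39]].
Left-multiplying both sides by Q⁻¹ gives P = Q⁻¹(K − C).
Q has determinant 5; Q⁻¹ = [[-8/5, -3/5], [7/5, 2/5]].
P = Q⁻¹(K − C) = [[-1], [-4]].

P = [[-1], [-4]]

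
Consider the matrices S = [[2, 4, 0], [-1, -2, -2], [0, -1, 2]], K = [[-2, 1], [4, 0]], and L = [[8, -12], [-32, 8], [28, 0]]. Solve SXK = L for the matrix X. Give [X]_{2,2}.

-1

X = S⁻¹LK⁻¹ (apply S⁻¹ on the left and K⁻¹ on the right).
S has determinant -4; S⁻¹ = [[3/2, 2, 2], [-1/2, -1, -1], [-1/4, -1/2, 0]].
det K = -4; the adjugate gives K⁻¹ = [[0, 1/4], [1, 1/2]].
S⁻¹L = [[4, -2], [0, -2], [14, -1]].
X = (S⁻¹L)K⁻¹ = [[-2, 0], [-2, -1], [-1, 3]].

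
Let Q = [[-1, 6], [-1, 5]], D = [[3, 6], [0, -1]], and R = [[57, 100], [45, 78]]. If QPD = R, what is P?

P = [[5, -2], [4, 2]]

Left-multiply by Q⁻¹ and right-multiply by D⁻¹: P = Q⁻¹RD⁻¹.
det Q = 1; the adjugate gives Q⁻¹ = [[5, -6], [1, -1]].
D has determinant -3; D⁻¹ = [[1/3, 2], [0, -1]].
Q⁻¹R = [[15, 32], [12, 22]].
P = (Q⁻¹R)D⁻¹ = [[5, -2], [4, 2]].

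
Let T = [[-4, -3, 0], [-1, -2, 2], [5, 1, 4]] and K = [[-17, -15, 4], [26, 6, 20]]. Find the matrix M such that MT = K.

Since T sits to the right of M, M = KT⁻¹.
T has determinant -2; T⁻¹ = [[5, -6, 3], [-7, 8, -4], [-9/2, 11/2, -5/2]].
M = KT⁻¹ = [[-17, -15, 4], [26, 6, 20]] · [[5, -6, 3], [-7, 8, -4], [-9/2, 11/2, -5/2]] = [[2, 4, -1], [-2, 2, 4]].

M = [[2, 4, -1], [-2, 2, 4]]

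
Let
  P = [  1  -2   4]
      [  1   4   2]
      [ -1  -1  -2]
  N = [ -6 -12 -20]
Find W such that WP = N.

Since P sits to the right of W, W = NP⁻¹.
det P = 6, so P⁻¹ = [[-1, -4/3, -10/3], [0, 1/3, 1/3], [1/2, 1/2, 1]].
W = NP⁻¹ = [[-6, -12, -20]] · [[-1, -4/3, -10/3], [0, 1/3, 1/3], [1/2, 1/2, 1]] = [[-4, -6, -4]].

W = [[-4, -6, -4]]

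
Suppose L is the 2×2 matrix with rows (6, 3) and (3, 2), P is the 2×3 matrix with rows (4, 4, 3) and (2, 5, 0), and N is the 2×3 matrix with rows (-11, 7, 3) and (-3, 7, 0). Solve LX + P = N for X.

X = [[-5, 0, 0], [5, 1, 0]]

LX = N − P = [[-15, 3, 0], [-5, 2, 0]].
Left-multiplying both sides by L⁻¹ gives X = L⁻¹(N − P).
L has determinant 3; L⁻¹ = [[2/3, -1], [-1, 2]].
X = L⁻¹(N − P) = [[-5, 0, 0], [5, 1, 0]].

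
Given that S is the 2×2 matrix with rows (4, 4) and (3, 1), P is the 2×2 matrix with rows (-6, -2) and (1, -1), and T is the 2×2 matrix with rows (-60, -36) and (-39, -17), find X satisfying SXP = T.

Isolating X: multiply by S⁻¹ from the left and P⁻¹ from the right, so X = S⁻¹TP⁻¹.
det S = -8, so S⁻¹ = [[-1/8, 1/2], [3/8, -1/2]].
det P = 8, so P⁻¹ = [[-1/8, 1/4], [-1/8, -3/4]].
S⁻¹T = [[-12, -4], [-3, -5]].
X = (S⁻¹T)P⁻¹ = [[2, 0], [1, 3]].

X = [[2, 0], [1, 3]]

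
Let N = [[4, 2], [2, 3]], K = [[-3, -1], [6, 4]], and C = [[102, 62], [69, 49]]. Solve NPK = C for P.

Left-multiply by N⁻¹ and right-multiply by K⁻¹: P = N⁻¹CK⁻¹.
det N = 8; the adjugate gives N⁻¹ = [[3/8, -1/4], [-1/4, 1/2]].
det K = -6, so K⁻¹ = [[-2/3, -1/6], [1, 1/2]].
N⁻¹C = [[21, 11], [9, 9]].
P = (N⁻¹C)K⁻¹ = [[-3, 2], [3, 3]].

P = [[-3, 2], [3, 3]]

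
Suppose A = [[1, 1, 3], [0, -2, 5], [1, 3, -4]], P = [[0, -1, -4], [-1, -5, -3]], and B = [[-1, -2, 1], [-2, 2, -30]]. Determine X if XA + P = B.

XA = B − P = [[-1, -1, 5], [-1, 7, -27]].
Since A sits to the right of X, X = (B − P)A⁻¹.
A has determinant 4; A⁻¹ = [[-7/4, 13/4, 11/4], [5/4, -7/4, -5/4], [1/2, -1/2, -1/2]].
X = (B − P)A⁻¹ = [[3, -4, -4], [-3, -2, 2]].

X = [[3, -4, -4], [-3, -2, 2]]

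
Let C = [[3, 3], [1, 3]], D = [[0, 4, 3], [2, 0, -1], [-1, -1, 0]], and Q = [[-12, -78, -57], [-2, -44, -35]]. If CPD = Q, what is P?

Isolating P: multiply by C⁻¹ from the left and D⁻¹ from the right, so P = C⁻¹QD⁻¹.
det C = 6, so C⁻¹ = [[1/2, -1/2], [-1/6, 1/2]].
det D = -2, so D⁻¹ = [[1/2, 3/2, 2], [-1/2, -3/2, -3], [1, 2, 4]].
C⁻¹Q = [[-5, -17, -11], [1, -9, -8]].
P = (C⁻¹Q)D⁻¹ = [[-5, -4, -3], [-3, -1, -3]].

P = [[-5, -4, -3], [-3, -1, -3]]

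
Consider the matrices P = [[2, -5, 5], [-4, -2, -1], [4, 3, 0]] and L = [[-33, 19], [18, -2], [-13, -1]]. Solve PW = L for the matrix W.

W = [[-4, 2], [1, -3], [-4, 0]]

P is on the left of W, so left-multiply by P⁻¹: W = P⁻¹L.
det P = 6; the adjugate gives P⁻¹ = [[1/2, 5/2, 5/2], [-2/3, -10/3, -3], [-2/3, -13/3, -4]].
W = P⁻¹L = [[1/2, 5/2, 5/2], [-2/3, -10/3, -3], [-2/3, -13/3, -4]] · [[-33, 19], [18, -2], [-13, -1]] = [[-4, 2], [1, -3], [-4, 0]].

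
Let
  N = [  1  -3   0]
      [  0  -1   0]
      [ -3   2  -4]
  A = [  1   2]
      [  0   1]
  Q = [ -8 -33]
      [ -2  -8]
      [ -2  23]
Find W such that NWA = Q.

W = N⁻¹QA⁻¹ (apply N⁻¹ on the left and A⁻¹ on the right).
N has determinant 4; N⁻¹ = [[1, -3, 0], [0, -1, 0], [-3/4, 7/4, -1/4]].
det A = 1, so A⁻¹ = [[1, -2], [0, 1]].
N⁻¹Q = [[-2, -9], [2, 8], [3, 5]].
W = (N⁻¹Q)A⁻¹ = [[-2, -5], [2, 4], [3, -1]].

W = [[-2, -5], [2, 4], [3, -1]]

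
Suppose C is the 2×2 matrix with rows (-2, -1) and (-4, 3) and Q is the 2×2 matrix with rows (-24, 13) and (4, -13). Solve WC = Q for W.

W = [[2, 5], [4, -3]]

C is on the right of W, so right-multiply by C⁻¹: W = QC⁻¹.
det C = -10, so C⁻¹ = [[-3/10, -1/10], [-2/5, 1/5]].
W = QC⁻¹ = [[-24, 13], [4, -13]] · [[-3/10, -1/10], [-2/5, 1/5]] = [[2, 5], [4, -3]].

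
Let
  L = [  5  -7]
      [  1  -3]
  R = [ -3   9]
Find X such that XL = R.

X = [[0, -3]]

L is on the right of X, so right-multiply by L⁻¹: X = RL⁻¹.
det L = -8, so L⁻¹ = [[3/8, -7/8], [1/8, -5/8]].
X = RL⁻¹ = [[-3, 9]] · [[3/8, -7/8], [1/8, -5/8]] = [[0, -3]].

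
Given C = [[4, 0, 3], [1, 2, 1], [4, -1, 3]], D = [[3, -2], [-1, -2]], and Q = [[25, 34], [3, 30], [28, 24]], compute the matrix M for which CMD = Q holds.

Left-multiply by C⁻¹ and right-multiply by D⁻¹: M = C⁻¹QD⁻¹.
C has determinant 1; C⁻¹ = [[7, -3, -6], [1, 0, -1], [-9, 4, 8]].
det D = -8; the adjugate gives D⁻¹ = [[1/4, -1/4], [-1/8, -3/8]].
C⁻¹Q = [[-2, 4], [-3, 10], [11, 6]].
M = (C⁻¹Q)D⁻¹ = [[-1, -1], [-2, -3], [2, -5]].

M = [[-1, -1], [-2, -3], [2, -5]]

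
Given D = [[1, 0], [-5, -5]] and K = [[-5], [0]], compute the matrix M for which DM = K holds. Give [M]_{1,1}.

-5

D is on the left of M, so left-multiply by D⁻¹: M = D⁻¹K.
det D = -5; the adjugate gives D⁻¹ = [[1, 0], [-1, -1/5]].
M = D⁻¹K = [[1, 0], [-1, -1/5]] · [[-5], [0]] = [[-5], [5]].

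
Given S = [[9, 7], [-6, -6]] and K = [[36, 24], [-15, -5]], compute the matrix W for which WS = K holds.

W = [[6, 3], [-5, -5]]

Right-multiplying both sides by S⁻¹ gives W = KS⁻¹.
S has determinant -12; S⁻¹ = [[1/2, 7/12], [-1/2, -3/4]].
W = KS⁻¹ = [[36, 24], [-15, -5]] · [[1/2, 7/12], [-1/2, -3/4]] = [[6, 3], [-5, -5]].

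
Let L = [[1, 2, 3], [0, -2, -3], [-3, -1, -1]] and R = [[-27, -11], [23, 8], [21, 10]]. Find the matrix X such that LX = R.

L is on the left of X, so left-multiply by L⁻¹: X = L⁻¹R.
det L = -1, so L⁻¹ = [[1, 1, 0], [-9, -8, -3], [6, 5, 2]].
X = L⁻¹R = [[1, 1, 0], [-9, -8, -3], [6, 5, 2]] · [[-27, -11], [23, 8], [21, 10]] = [[-4, -3], [-4, 5], [-5, -6]].

X = [[-4, -3], [-4, 5], [-5, -6]]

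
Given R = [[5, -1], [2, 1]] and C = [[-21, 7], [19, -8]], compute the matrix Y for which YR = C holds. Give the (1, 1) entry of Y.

-5

Right-multiplying both sides by R⁻¹ gives Y = CR⁻¹.
R has determinant 7; R⁻¹ = [[1/7, 1/7], [-2/7, 5/7]].
Y = CR⁻¹ = [[-21, 7], [19, -8]] · [[1/7, 1/7], [-2/7, 5/7]] = [[-5, 2], [5, -3]].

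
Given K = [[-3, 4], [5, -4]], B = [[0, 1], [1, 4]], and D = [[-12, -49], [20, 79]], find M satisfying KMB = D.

Left-multiply by K⁻¹ and right-multiply by B⁻¹: M = K⁻¹DB⁻¹.
det K = -8, so K⁻¹ = [[1/2, 1/2], [5/8, 3/8]].
B has determinant -1; B⁻¹ = [[-4, 1], [1, 0]].
K⁻¹D = [[4, 15], [0, -1]].
M = (K⁻¹D)B⁻¹ = [[-1, 4], [-1, 0]].

M = [[-1, 4], [-1, 0]]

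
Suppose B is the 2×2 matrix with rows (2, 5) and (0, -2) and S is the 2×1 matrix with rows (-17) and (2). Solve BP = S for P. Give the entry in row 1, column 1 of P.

Since B multiplies P on the left, P = B⁻¹S.
det B = -4, so B⁻¹ = [[1/2, 5/4], [0, -1/2]].
P = B⁻¹S = [[1/2, 5/4], [0, -1/2]] · [[-17], [2]] = [[-6], [-1]].

-6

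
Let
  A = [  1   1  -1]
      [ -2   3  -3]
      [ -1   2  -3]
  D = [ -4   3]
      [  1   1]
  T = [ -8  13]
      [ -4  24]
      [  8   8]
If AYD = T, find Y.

Y = [[1, 0], [5, 4], [3, 0]]

Y = A⁻¹TD⁻¹ (apply A⁻¹ on the left and D⁻¹ on the right).
det A = -5; the adjugate gives A⁻¹ = [[3/5, -1/5, 0], [3/5, 4/5, -1], [1/5, 3/5, -1]].
det D = -7, so D⁻¹ = [[-1/7, 3/7], [1/7, 4/7]].
A⁻¹T = [[-4, 3], [-16, 19], [-12, 9]].
Y = (A⁻¹T)D⁻¹ = [[1, 0], [5, 4], [3, 0]].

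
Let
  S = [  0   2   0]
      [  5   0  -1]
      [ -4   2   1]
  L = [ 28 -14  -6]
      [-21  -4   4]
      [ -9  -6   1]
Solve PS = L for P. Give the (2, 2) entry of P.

Right-multiplying both sides by S⁻¹ gives P = LS⁻¹.
det S = -2; the adjugate gives S⁻¹ = [[-1, 1, 1], [1/2, 0, 0], [-5, 4, 5]].
P = LS⁻¹ = [[28, -14, -6], [-21, -4, 4], [-9, -6, 1]] · [[-1, 1, 1], [1/2, 0, 0], [-5, 4, 5]] = [[-5, 4, -2], [-1, -5, -1], [1, -5, -4]].

-5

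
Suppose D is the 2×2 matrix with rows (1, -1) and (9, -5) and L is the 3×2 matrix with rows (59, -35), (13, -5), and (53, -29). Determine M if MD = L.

Right-multiplying both sides by D⁻¹ gives M = LD⁻¹.
det D = 4, so D⁻¹ = [[-5/4, 1/4], [-9/4, 1/4]].
M = LD⁻¹ = [[59, -35], [13, -5], [53, -29]] · [[-5/4, 1/4], [-9/4, 1/4]] = [[5, 6], [-5, 2], [-1, 6]].

M = [[5, 6], [-5, 2], [-1, 6]]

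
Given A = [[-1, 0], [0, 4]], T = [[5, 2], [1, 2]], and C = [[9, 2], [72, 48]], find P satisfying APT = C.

P = [[-2, 1], [3, 3]]

Left-multiply by A⁻¹ and right-multiply by T⁻¹: P = A⁻¹CT⁻¹.
det A = -4, so A⁻¹ = [[-1, 0], [0, 1/4]].
det T = 8; the adjugate gives T⁻¹ = [[1/4, -1/4], [-1/8, 5/8]].
A⁻¹C = [[-9, -2], [18, 12]].
P = (A⁻¹C)T⁻¹ = [[-2, 1], [3, 3]].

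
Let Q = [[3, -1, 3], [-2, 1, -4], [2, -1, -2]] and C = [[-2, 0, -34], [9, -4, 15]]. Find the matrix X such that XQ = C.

X = [[-2, 4, 6], [1, -3, 0]]

Right-multiplying both sides by Q⁻¹ gives X = CQ⁻¹.
Q has determinant -6; Q⁻¹ = [[1, 5/6, -1/6], [2, 2, -1], [0, -1/6, -1/6]].
X = CQ⁻¹ = [[-2, 0, -34], [9, -4, 15]] · [[1, 5/6, -1/6], [2, 2, -1], [0, -1/6, -1/6]] = [[-2, 4, 6], [1, -3, 0]].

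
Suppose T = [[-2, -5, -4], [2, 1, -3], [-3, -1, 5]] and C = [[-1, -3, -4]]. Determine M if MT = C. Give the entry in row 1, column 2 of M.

Since T sits to the right of M, M = CT⁻¹.
det T = -3; the adjugate gives T⁻¹ = [[-2/3, -29/3, -19/3], [1/3, 22/3, 14/3], [-1/3, -13/3, -8/3]].
M = CT⁻¹ = [[-1, -3, -4]] · [[-2/3, -29/3, -19/3], [1/3, 22/3, 14/3], [-1/3, -13/3, -8/3]] = [[1, 5, 3]].

5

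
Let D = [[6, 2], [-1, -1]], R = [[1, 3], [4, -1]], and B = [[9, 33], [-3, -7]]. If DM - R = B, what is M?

M = [[3, 5], [-4, 3]]

DM = B + R = [[10, 36], [1, -8]].
Left-multiplying both sides by D⁻¹ gives M = D⁻¹(B + R).
det D = -4, so D⁻¹ = [[1/4, 1/2], [-1/4, -3/2]].
M = D⁻¹(B + R) = [[3, 5], [-4, 3]].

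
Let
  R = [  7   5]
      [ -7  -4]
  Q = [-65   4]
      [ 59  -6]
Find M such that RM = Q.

M = [[-5, 2], [-6, -2]]

Left-multiplying both sides by R⁻¹ gives M = R⁻¹Q.
det R = 7, so R⁻¹ = [[-4/7, -5/7], [1, 1]].
M = R⁻¹Q = [[-4/7, -5/7], [1, 1]] · [[-65, 4], [59, -6]] = [[-5, 2], [-6, -2]].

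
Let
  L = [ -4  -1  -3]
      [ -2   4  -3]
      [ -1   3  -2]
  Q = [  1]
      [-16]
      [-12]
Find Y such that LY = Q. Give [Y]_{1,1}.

L is on the left of Y, so left-multiply by L⁻¹: Y = L⁻¹Q.
L has determinant 3; L⁻¹ = [[1/3, -11/3, 5], [-1/3, 5/3, -2], [-2/3, 13/3, -6]].
Y = L⁻¹Q = [[1/3, -11/3, 5], [-1/3, 5/3, -2], [-2/3, 13/3, -6]] · [[1], [-16], [-12]] = [[-1], [-3], [2]].

-1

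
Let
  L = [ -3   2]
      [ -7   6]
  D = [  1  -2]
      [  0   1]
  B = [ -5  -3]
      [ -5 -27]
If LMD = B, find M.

Left-multiply by L⁻¹ and right-multiply by D⁻¹: M = L⁻¹BD⁻¹.
det L = -4; the adjugate gives L⁻¹ = [[-3/2, 1/2], [-7/4, 3/4]].
det D = 1, so D⁻¹ = [[1, 2], [0, 1]].
L⁻¹B = [[5, -9], [5, -15]].
M = (L⁻¹B)D⁻¹ = [[5, 1], [5, -5]].

M = [[5, 1], [5, -5]]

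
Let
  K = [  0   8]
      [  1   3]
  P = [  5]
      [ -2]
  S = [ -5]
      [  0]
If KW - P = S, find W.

W = [[-2], [0]]

KW = S + P = [[0], [-2]].
Left-multiplying both sides by K⁻¹ gives W = K⁻¹(S + P).
det K = -8, so K⁻¹ = [[-3/8, 1], [1/8, 0]].
W = K⁻¹(S + P) = [[-2], [0]].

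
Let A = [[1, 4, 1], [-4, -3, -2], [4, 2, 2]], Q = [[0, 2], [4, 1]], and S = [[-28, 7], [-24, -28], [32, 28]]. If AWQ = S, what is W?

W = [[1, 5], [1, -2], [2, -4]]

Left-multiply by A⁻¹ and right-multiply by Q⁻¹: W = A⁻¹SQ⁻¹.
det A = 2; the adjugate gives A⁻¹ = [[-1, -3, -5/2], [0, -1, -1], [2, 7, 13/2]].
Q has determinant -8; Q⁻¹ = [[-1/8, 1/4], [1/2, 0]].
A⁻¹S = [[20, 7], [-8, 0], [-16, 0]].
W = (A⁻¹S)Q⁻¹ = [[1, 5], [1, -2], [2, -4]].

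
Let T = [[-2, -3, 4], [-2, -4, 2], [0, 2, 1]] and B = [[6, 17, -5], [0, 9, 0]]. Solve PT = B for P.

Since T sits to the right of P, P = BT⁻¹.
det T = -6; the adjugate gives T⁻¹ = [[4/3, -11/6, -5/3], [-1/3, 1/3, 2/3], [2/3, -2/3, -1/3]].
P = BT⁻¹ = [[6, 17, -5], [0, 9, 0]] · [[4/3, -11/6, -5/3], [-1/3, 1/3, 2/3], [2/3, -2/3, -1/3]] = [[-1, -2, 3], [-3, 3, 6]].

P = [[-1, -2, 3], [-3, 3, 6]]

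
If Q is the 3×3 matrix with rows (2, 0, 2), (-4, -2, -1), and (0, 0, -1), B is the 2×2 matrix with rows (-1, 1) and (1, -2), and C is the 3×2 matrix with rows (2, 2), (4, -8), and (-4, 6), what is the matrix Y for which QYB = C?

Y = [[-1, -4], [3, 5], [-2, 2]]

Isolating Y: multiply by Q⁻¹ from the left and B⁻¹ from the right, so Y = Q⁻¹CB⁻¹.
det Q = 4; the adjugate gives Q⁻¹ = [[1/2, 0, 1], [-1, -1/2, -3/2], [0, 0, -1]].
det B = 1, so B⁻¹ = [[-2, -1], [-1, -1]].
Q⁻¹C = [[-3, 7], [2, -7], [4, -6]].
Y = (Q⁻¹C)B⁻¹ = [[-1, -4], [3, 5], [-2, 2]].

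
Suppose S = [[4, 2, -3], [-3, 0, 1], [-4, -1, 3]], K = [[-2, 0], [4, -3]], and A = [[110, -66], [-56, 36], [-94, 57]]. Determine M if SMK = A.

Isolating M: multiply by S⁻¹ from the left and K⁻¹ from the right, so M = S⁻¹AK⁻¹.
det S = 5; the adjugate gives S⁻¹ = [[1/5, -3/5, 2/5], [1, 0, 1], [3/5, -4/5, 6/5]].
K has determinant 6; K⁻¹ = [[-1/2, 0], [-2/3, -1/3]].
S⁻¹A = [[18, -12], [16, -9], [-2, 0]].
M = (S⁻¹A)K⁻¹ = [[-1, 4], [-2, 3], [1, 0]].

M = [[-1, 4], [-2, 3], [1, 0]]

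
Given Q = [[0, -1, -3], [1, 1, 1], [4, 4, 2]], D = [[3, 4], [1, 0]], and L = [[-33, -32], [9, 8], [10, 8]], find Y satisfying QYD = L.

Y = [[0, 2], [-1, -3], [3, 4]]

Isolating Y: multiply by Q⁻¹ from the left and D⁻¹ from the right, so Y = Q⁻¹LD⁻¹.
Q has determinant -2; Q⁻¹ = [[1, 5, -1], [-1, -6, 3/2], [0, 2, -1/2]].
det D = -4; the adjugate gives D⁻¹ = [[0, 1], [1/4, -3/4]].
Q⁻¹L = [[2, 0], [-6, -4], [13, 12]].
Y = (Q⁻¹L)D⁻¹ = [[0, 2], [-1, -3], [3, 4]].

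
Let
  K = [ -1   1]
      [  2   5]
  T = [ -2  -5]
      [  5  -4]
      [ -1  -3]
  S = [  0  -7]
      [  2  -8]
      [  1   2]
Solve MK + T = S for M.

MK = S − T = [[2, -2], [-3, -4], [2, 5]].
Right-multiplying both sides by K⁻¹ gives M = (S − T)K⁻¹.
K has determinant -7; K⁻¹ = [[-5/7, 1/7], [2/7, 1/7]].
M = (S − T)K⁻¹ = [[-2, 0], [1, -1], [0, 1]].

M = [[-2, 0], [1, -1], [0, 1]]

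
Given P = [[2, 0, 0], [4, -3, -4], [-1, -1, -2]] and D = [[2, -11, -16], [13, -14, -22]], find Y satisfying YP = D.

Y = [[-4, 3, 2], [3, 3, 5]]

Right-multiplying both sides by P⁻¹ gives Y = DP⁻¹.
det P = 4, so P⁻¹ = [[1/2, 0, 0], [3, -1, 2], [-7/4, 1/2, -3/2]].
Y = DP⁻¹ = [[2, -11, -16], [13, -14, -22]] · [[1/2, 0, 0], [3, -1, 2], [-7/4, 1/2, -3/2]] = [[-4, 3, 2], [3, 3, 5]].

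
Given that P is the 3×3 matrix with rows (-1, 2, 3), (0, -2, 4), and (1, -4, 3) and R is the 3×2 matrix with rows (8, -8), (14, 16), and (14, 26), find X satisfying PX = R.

P is on the left of X, so left-multiply by P⁻¹: X = P⁻¹R.
det P = 4, so P⁻¹ = [[5/2, -9/2, 7/2], [1, -3/2, 1], [1/2, -1/2, 1/2]].
X = P⁻¹R = [[5/2, -9/2, 7/2], [1, -3/2, 1], [1/2, -1/2, 1/2]] · [[8, -8], [14, 16], [14, 26]] = [[6, -1], [1, -6], [4, 1]].

X = [[6, -1], [1, -6], [4, 1]]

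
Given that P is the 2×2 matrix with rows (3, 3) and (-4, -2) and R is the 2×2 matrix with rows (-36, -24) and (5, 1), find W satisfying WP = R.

P is on the right of W, so right-multiply by P⁻¹: W = RP⁻¹.
det P = 6; the adjugate gives P⁻¹ = [[-1/3, -1/2], [2/3, 1/2]].
W = RP⁻¹ = [[-36, -24], [5, 1]] · [[-1/3, -1/2], [2/3, 1/2]] = [[-4, 6], [-1, -2]].

W = [[-4, 6], [-1, -2]]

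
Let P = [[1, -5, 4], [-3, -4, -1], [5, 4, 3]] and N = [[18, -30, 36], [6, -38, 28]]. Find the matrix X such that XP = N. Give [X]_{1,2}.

6

P is on the right of X, so right-multiply by P⁻¹: X = NP⁻¹.
det P = 4; the adjugate gives P⁻¹ = [[-2, 31/4, 21/4], [1, -17/4, -11/4], [2, -29/4, -19/4]].
X = NP⁻¹ = [[18, -30, 36], [6, -38, 28]] · [[-2, 31/4, 21/4], [1, -17/4, -11/4], [2, -29/4, -19/4]] = [[6, 6, 6], [6, 5, 3]].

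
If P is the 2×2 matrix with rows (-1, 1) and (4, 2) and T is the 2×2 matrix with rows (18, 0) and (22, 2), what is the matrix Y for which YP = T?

Right-multiplying both sides by P⁻¹ gives Y = TP⁻¹.
P has determinant -6; P⁻¹ = [[-1/3, 1/6], [2/3, 1/6]].
Y = TP⁻¹ = [[18, 0], [22, 2]] · [[-1/3, 1/6], [2/3, 1/6]] = [[-6, 3], [-6, 4]].

Y = [[-6, 3], [-6, 4]]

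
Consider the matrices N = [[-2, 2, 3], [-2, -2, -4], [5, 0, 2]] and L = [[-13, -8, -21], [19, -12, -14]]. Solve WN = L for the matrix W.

Right-multiplying both sides by N⁻¹ gives W = LN⁻¹.
N has determinant 6; N⁻¹ = [[-2/3, -2/3, -1/3], [-8/3, -19/6, -7/3], [5/3, 5/3, 4/3]].
W = LN⁻¹ = [[-13, -8, -21], [19, -12, -14]] · [[-2/3, -2/3, -1/3], [-8/3, -19/6, -7/3], [5/3, 5/3, 4/3]] = [[-5, -1, -5], [-4, 2, 3]].

W = [[-5, -1, -5], [-4, 2, 3]]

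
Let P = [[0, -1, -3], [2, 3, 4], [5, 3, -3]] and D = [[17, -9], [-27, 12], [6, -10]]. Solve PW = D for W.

W = [[-3, -5], [1, 6], [-6, 1]]

Since P multiplies W on the left, W = P⁻¹D.
P has determinant 1; P⁻¹ = [[-21, -12, 5], [26, 15, -6], [-9, -5, 2]].
W = P⁻¹D = [[-21, -12, 5], [26, 15, -6], [-9, -5, 2]] · [[17, -9], [-27, 12], [6, -10]] = [[-3, -5], [1, 6], [-6, 1]].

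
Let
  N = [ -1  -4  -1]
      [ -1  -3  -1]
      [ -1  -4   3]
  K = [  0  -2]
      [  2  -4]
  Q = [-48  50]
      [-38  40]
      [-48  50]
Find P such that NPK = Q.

P = [[-3, 4], [-5, 5], [0, 0]]

Left-multiply by N⁻¹ and right-multiply by K⁻¹: P = N⁻¹QK⁻¹.
N has determinant -4; N⁻¹ = [[13/4, -4, -1/4], [-1, 1, 0], [-1/4, 0, 1/4]].
det K = 4, so K⁻¹ = [[-1, 1/2], [-1/2, 0]].
N⁻¹Q = [[8, -10], [10, -10], [0, 0]].
P = (N⁻¹Q)K⁻¹ = [[-3, 4], [-5, 5], [0, 0]].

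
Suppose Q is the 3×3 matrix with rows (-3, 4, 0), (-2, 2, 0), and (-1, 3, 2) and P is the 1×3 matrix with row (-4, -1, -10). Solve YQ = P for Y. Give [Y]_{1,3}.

Right-multiplying both sides by Q⁻¹ gives Y = PQ⁻¹.
det Q = 4, so Q⁻¹ = [[1, -2, 0], [1, -3/2, 0], [-1, 5/4, 1/2]].
Y = PQ⁻¹ = [[-4, -1, -10]] · [[1, -2, 0], [1, -3/2, 0], [-1, 5/4, 1/2]] = [[5, -3, -5]].

-5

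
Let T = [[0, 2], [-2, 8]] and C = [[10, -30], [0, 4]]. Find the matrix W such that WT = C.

Since T sits to the right of W, W = CT⁻¹.
T has determinant 4; T⁻¹ = [[2, -1/2], [1/2, 0]].
W = CT⁻¹ = [[10, -30], [0, 4]] · [[2, -1/2], [1/2, 0]] = [[5, -5], [2, 0]].

W = [[5, -5], [2, 0]]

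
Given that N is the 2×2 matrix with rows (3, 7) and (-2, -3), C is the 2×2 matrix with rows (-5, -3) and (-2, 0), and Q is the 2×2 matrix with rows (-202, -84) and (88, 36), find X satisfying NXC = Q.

Left-multiply by N⁻¹ and right-multiply by C⁻¹: X = N⁻¹QC⁻¹.
det N = 5; the adjugate gives N⁻¹ = [[-3/5, -7/5], [2/5, 3/5]].
det C = -6, so C⁻¹ = [[0, -1/2], [-1/3, 5/6]].
N⁻¹Q = [[-2, 0], [-28, -12]].
X = (N⁻¹Q)C⁻¹ = [[0, 1], [4, 4]].

X = [[0, 1], [4, 4]]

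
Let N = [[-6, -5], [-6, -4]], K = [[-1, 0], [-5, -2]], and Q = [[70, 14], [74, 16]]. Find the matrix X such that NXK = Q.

X = [[5, 2], [1, -1]]

Left-multiply by N⁻¹ and right-multiply by K⁻¹: X = N⁻¹QK⁻¹.
N has determinant -6; N⁻¹ = [[2/3, -5/6], [-1, 1]].
K has determinant 2; K⁻¹ = [[-1, 0], [5/2, -1/2]].
N⁻¹Q = [[-15, -4], [4, 2]].
X = (N⁻¹Q)K⁻¹ = [[5, 2], [1, -1]].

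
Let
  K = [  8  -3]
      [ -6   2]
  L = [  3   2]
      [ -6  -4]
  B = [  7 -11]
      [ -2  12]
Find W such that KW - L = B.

W = [[2, -3], [2, -5]]

KW = B + L = [[10, -9], [-8, 8]].
K is on the left of W, so left-multiply by K⁻¹: W = K⁻¹(B + L).
det K = -2; the adjugate gives K⁻¹ = [[-1, -3/2], [-3, -4]].
W = K⁻¹(B + L) = [[2, -3], [2, -5]].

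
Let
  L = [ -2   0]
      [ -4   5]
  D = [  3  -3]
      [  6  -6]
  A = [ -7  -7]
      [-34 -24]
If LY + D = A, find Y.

Y = [[5, 2], [-4, -2]]

LY = A − D = [[-10, -4], [-40, -18]].
L is on the left of Y, so left-multiply by L⁻¹: Y = L⁻¹(A − D).
L has determinant -10; L⁻¹ = [[-1/2, 0], [-2/5, 1/5]].
Y = L⁻¹(A − D) = [[5, 2], [-4, -2]].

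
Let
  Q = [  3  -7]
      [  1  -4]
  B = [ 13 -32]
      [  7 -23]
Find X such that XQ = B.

X = [[4, 1], [1, 4]]

Right-multiplying both sides by Q⁻¹ gives X = BQ⁻¹.
det Q = -5, so Q⁻¹ = [[4/5, -7/5], [1/5, -3/5]].
X = BQ⁻¹ = [[13, -32], [7, -23]] · [[4/5, -7/5], [1/5, -3/5]] = [[4, 1], [1, 4]].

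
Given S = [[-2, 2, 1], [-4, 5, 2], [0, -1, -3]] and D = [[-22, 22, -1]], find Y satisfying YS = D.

Y = [[3, 4, 4]]

Since S sits to the right of Y, Y = DS⁻¹.
det S = 6; the adjugate gives S⁻¹ = [[-13/6, 5/6, -1/6], [-2, 1, 0], [2/3, -1/3, -1/3]].
Y = DS⁻¹ = [[-22, 22, -1]] · [[-13/6, 5/6, -1/6], [-2, 1, 0], [2/3, -1/3, -1/3]] = [[3, 4, 4]].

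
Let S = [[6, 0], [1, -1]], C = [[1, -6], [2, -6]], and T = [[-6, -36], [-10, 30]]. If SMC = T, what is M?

Isolating M: multiply by S⁻¹ from the left and C⁻¹ from the right, so M = S⁻¹TC⁻¹.
det S = -6, so S⁻¹ = [[1/6, 0], [1/6, -1]].
det C = 6, so C⁻¹ = [[-1, 1], [-1/3, 1/6]].
S⁻¹T = [[-1, -6], [9, -36]].
M = (S⁻¹T)C⁻¹ = [[3, -2], [3, 3]].

M = [[3, -2], [3, 3]]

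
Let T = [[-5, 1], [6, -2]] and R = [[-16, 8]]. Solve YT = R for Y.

Y = [[-4, -6]]

Since T sits to the right of Y, Y = RT⁻¹.
det T = 4, so T⁻¹ = [[-1/2, -1/4], [-3/2, -5/4]].
Y = RT⁻¹ = [[-16, 8]] · [[-1/2, -1/4], [-3/2, -5/4]] = [[-4, -6]].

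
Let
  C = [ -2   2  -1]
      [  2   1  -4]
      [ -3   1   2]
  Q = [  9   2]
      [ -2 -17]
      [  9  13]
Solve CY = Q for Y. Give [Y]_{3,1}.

C is on the left of Y, so left-multiply by C⁻¹: Y = C⁻¹Q.
C has determinant -1; C⁻¹ = [[-6, 5, 7], [-8, 7, 10], [-5, 4, 6]].
Y = C⁻¹Q = [[-6, 5, 7], [-8, 7, 10], [-5, 4, 6]] · [[9, 2], [-2, -17], [9, 13]] = [[-1, -6], [4, -5], [1, 0]].

1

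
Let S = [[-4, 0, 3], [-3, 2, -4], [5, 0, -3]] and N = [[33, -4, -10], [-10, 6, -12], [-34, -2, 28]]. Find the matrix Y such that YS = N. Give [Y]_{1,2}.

S is on the right of Y, so right-multiply by S⁻¹: Y = NS⁻¹.
S has determinant -6; S⁻¹ = [[1, 0, 1], [29/6, 1/2, 25/6], [5/3, 0, 4/3]].
Y = NS⁻¹ = [[33, -4, -10], [-10, 6, -12], [-34, -2, 28]] · [[1, 0, 1], [29/6, 1/2, 25/6], [5/3, 0, 4/3]] = [[-3, -2, 3], [-1, 3, -1], [3, -1, -5]].

-2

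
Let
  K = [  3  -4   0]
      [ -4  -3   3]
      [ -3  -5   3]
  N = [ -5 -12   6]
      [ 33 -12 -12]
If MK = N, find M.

Since K sits to the right of M, M = NK⁻¹.
det K = 6, so K⁻¹ = [[1, 2, -2], [1/2, 3/2, -3/2], [11/6, 9/2, -25/6]].
M = NK⁻¹ = [[-5, -12, 6], [33, -12, -12]] · [[1, 2, -2], [1/2, 3/2, -3/2], [11/6, 9/2, -25/6]] = [[0, -1, 3], [5, -6, 2]].

M = [[0, -1, 3], [5, -6, 2]]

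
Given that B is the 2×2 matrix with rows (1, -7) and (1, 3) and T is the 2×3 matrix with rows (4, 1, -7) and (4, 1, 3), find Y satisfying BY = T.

Y = [[4, 1, 0], [0, 0, 1]]

Left-multiplying both sides by B⁻¹ gives Y = B⁻¹T.
det B = 10; the adjugate gives B⁻¹ = [[3/10, 7/10], [-1/10, 1/10]].
Y = B⁻¹T = [[3/10, 7/10], [-1/10, 1/10]] · [[4, 1, -7], [4, 1, 3]] = [[4, 1, 0], [0, 0, 1]].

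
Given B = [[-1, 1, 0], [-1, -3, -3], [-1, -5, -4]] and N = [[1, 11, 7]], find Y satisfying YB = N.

Since B sits to the right of Y, Y = NB⁻¹.
det B = 2, so B⁻¹ = [[-3/2, 2, -3/2], [-1/2, 2, -3/2], [1, -3, 2]].
Y = NB⁻¹ = [[1, 11, 7]] · [[-3/2, 2, -3/2], [-1/2, 2, -3/2], [1, -3, 2]] = [[0, 3, -4]].

Y = [[0, 3, -4]]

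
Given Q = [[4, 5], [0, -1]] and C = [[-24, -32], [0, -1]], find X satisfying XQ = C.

Since Q sits to the right of X, X = CQ⁻¹.
Q has determinant -4; Q⁻¹ = [[1/4, 5/4], [0, -1]].
X = CQ⁻¹ = [[-24, -32], [0, -1]] · [[1/4, 5/4], [0, -1]] = [[-6, 2], [0, 1]].

X = [[-6, 2], [0, 1]]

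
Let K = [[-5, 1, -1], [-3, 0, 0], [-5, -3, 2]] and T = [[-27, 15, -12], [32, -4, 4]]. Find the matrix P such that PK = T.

P = [[6, 4, -3], [-4, -4, 0]]

Since K sits to the right of P, P = TK⁻¹.
K has determinant -3; K⁻¹ = [[0, -1/3, 0], [-2, 5, -1], [-3, 20/3, -1]].
P = TK⁻¹ = [[-27, 15, -12], [32, -4, 4]] · [[0, -1/3, 0], [-2, 5, -1], [-3, 20/3, -1]] = [[6, 4, -3], [-4, -4, 0]].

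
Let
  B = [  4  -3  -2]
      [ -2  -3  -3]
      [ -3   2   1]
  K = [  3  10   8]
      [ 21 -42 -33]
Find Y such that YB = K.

Y = [[3, -3, 5], [6, 6, -3]]

B is on the right of Y, so right-multiply by B⁻¹: Y = KB⁻¹.
det B = 5; the adjugate gives B⁻¹ = [[3/5, -1/5, 3/5], [11/5, -2/5, 16/5], [-13/5, 1/5, -18/5]].
Y = KB⁻¹ = [[3, 10, 8], [21, -42, -33]] · [[3/5, -1/5, 3/5], [11/5, -2/5, 16/5], [-13/5, 1/5, -18/5]] = [[3, -3, 5], [6, 6, -3]].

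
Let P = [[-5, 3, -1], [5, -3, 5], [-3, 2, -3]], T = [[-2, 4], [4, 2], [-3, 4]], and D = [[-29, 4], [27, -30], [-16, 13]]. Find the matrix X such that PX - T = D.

PX = D + T = [[-31, 8], [31, -28], [-19, 17]].
P is on the left of X, so left-multiply by P⁻¹: X = P⁻¹(D + T).
P has determinant 4; P⁻¹ = [[-1/4, 7/4, 3], [0, 3, 5], [1/4, 1/4, 0]].
X = P⁻¹(D + T) = [[5, 0], [-2, 1], [0, -5]].

X = [[5, 0], [-2, 1], [0, -5]]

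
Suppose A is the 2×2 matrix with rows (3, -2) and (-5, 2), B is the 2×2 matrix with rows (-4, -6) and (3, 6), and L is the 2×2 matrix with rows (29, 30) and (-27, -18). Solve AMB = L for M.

M = [[-2, -3], [4, 0]]

Isolating M: multiply by A⁻¹ from the left and B⁻¹ from the right, so M = A⁻¹LB⁻¹.
det A = -4; the adjugate gives A⁻¹ = [[-1/2, -1/2], [-5/4, -3/4]].
det B = -6, so B⁻¹ = [[-1, -1], [1/2, 2/3]].
A⁻¹L = [[-1, -6], [-16, -24]].
M = (A⁻¹L)B⁻¹ = [[-2, -3], [4, 0]].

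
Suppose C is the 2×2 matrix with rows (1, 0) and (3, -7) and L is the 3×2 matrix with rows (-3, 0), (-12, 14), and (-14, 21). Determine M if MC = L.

M = [[-3, 0], [-6, -2], [-5, -3]]

Since C sits to the right of M, M = LC⁻¹.
C has determinant -7; C⁻¹ = [[1, 0], [3/7, -1/7]].
M = LC⁻¹ = [[-3, 0], [-12, 14], [-14, 21]] · [[1, 0], [3/7, -1/7]] = [[-3, 0], [-6, -2], [-5, -3]].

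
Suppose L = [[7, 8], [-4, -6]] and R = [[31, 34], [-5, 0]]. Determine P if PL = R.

P = [[5, 1], [-3, -4]]

Right-multiplying both sides by L⁻¹ gives P = RL⁻¹.
L has determinant -10; L⁻¹ = [[3/5, 4/5], [-2/5, -7/10]].
P = RL⁻¹ = [[31, 34], [-5, 0]] · [[3/5, 4/5], [-2/5, -7/10]] = [[5, 1], [-3, -4]].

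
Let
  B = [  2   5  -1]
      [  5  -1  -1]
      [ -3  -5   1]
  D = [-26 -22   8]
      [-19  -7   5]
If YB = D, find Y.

Y = [[-4, -3, 1], [-2, -3, 0]]

Since B sits to the right of Y, Y = DB⁻¹.
B has determinant 6; B⁻¹ = [[-1, 0, -1], [-1/3, -1/6, -1/2], [-14/3, -5/6, -9/2]].
Y = DB⁻¹ = [[-26, -22, 8], [-19, -7, 5]] · [[-1, 0, -1], [-1/3, -1/6, -1/2], [-14/3, -5/6, -9/2]] = [[-4, -3, 1], [-2, -3, 0]].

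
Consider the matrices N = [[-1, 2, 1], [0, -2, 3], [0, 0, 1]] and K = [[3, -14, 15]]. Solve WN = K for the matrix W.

Since N sits to the right of W, W = KN⁻¹.
det N = 2; the adjugate gives N⁻¹ = [[-1, -1, 4], [0, -1/2, 3/2], [0, 0, 1]].
W = KN⁻¹ = [[3, -14, 15]] · [[-1, -1, 4], [0, -1/2, 3/2], [0, 0, 1]] = [[-3, 4, 6]].

W = [[-3, 4, 6]]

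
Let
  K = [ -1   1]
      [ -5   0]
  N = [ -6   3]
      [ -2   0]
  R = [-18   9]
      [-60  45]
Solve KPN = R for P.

P = [[-3, 3], [0, 3]]

P = K⁻¹RN⁻¹ (apply K⁻¹ on the left and N⁻¹ on the right).
K has determinant 5; K⁻¹ = [[0, -1/5], [1, -1/5]].
N has determinant 6; N⁻¹ = [[0, -1/2], [1/3, -1]].
K⁻¹R = [[12, -9], [-6, 0]].
P = (K⁻¹R)N⁻¹ = [[-3, 3], [0, 3]].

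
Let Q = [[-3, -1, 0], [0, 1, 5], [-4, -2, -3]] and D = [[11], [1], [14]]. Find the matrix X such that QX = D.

X = [[-4], [1], [0]]

Since Q multiplies X on the left, X = Q⁻¹D.
det Q = -1, so Q⁻¹ = [[-7, 3, 5], [20, -9, -15], [-4, 2, 3]].
X = Q⁻¹D = [[-7, 3, 5], [20, -9, -15], [-4, 2, 3]] · [[11], [1], [14]] = [[-4], [1], [0]].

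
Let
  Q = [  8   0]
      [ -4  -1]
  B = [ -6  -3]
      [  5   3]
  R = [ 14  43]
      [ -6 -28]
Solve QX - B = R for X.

X = [[1, 5], [-3, 5]]

QX = R + B = [[8, 40], [-1, -25]].
Left-multiplying both sides by Q⁻¹ gives X = Q⁻¹(R + B).
det Q = -8, so Q⁻¹ = [[1/8, 0], [-1/2, -1]].
X = Q⁻¹(R + B) = [[1, 5], [-3, 5]].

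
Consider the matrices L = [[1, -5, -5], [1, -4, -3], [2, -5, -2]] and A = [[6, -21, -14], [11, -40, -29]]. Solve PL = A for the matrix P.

P = [[0, 4, 1], [2, 5, 2]]

L is on the right of P, so right-multiply by L⁻¹: P = AL⁻¹.
L has determinant -2; L⁻¹ = [[7/2, -15/2, 5/2], [2, -4, 1], [-3/2, 5/2, -1/2]].
P = AL⁻¹ = [[6, -21, -14], [11, -40, -29]] · [[7/2, -15/2, 5/2], [2, -4, 1], [-3/2, 5/2, -1/2]] = [[0, 4, 1], [2, 5, 2]].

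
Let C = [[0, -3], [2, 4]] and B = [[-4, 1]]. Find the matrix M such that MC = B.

M = [[-3, -2]]

C is on the right of M, so right-multiply by C⁻¹: M = BC⁻¹.
C has determinant 6; C⁻¹ = [[2/3, 1/2], [-1/3, 0]].
M = BC⁻¹ = [[-4, 1]] · [[2/3, 1/2], [-1/3, 0]] = [[-3, -2]].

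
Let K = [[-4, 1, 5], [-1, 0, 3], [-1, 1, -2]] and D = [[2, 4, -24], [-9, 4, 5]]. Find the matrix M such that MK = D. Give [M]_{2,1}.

1

K is on the right of M, so right-multiply by K⁻¹: M = DK⁻¹.
det K = 2; the adjugate gives K⁻¹ = [[-3/2, 7/2, 3/2], [-5/2, 13/2, 7/2], [-1/2, 3/2, 1/2]].
M = DK⁻¹ = [[2, 4, -24], [-9, 4, 5]] · [[-3/2, 7/2, 3/2], [-5/2, 13/2, 7/2], [-1/2, 3/2, 1/2]] = [[-1, -3, 5], [1, 2, 3]].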